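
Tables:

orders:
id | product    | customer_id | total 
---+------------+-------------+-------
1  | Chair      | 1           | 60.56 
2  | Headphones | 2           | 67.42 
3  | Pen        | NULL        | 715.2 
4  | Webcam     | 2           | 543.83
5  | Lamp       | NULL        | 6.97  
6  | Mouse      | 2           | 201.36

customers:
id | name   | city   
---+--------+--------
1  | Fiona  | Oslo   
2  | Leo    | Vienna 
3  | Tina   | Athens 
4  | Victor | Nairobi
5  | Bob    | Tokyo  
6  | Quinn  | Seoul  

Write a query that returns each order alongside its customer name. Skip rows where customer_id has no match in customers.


INNER JOIN keeps only orders rows whose customer_id matches an id in customers. Walk through each order:
  - order 1 (Chair): customer_id=1 -> matches Fiona
  - order 2 (Headphones): customer_id=2 -> matches Leo
  - order 3 (Pen): customer_id=NULL, no match -> dropped
  - order 4 (Webcam): customer_id=2 -> matches Leo
  - order 5 (Lamp): customer_id=NULL, no match -> dropped
  - order 6 (Mouse): customer_id=2 -> matches Leo
So 2 of 6 rows are dropped.

SQL:
SELECT a.product, b.name AS customer
FROM orders a
INNER JOIN customers b ON a.customer_id = b.id

Result:
product    | customer
-----------+---------
Chair      | Fiona   
Headphones | Leo     
Webcam     | Leo     
Mouse      | Leo     


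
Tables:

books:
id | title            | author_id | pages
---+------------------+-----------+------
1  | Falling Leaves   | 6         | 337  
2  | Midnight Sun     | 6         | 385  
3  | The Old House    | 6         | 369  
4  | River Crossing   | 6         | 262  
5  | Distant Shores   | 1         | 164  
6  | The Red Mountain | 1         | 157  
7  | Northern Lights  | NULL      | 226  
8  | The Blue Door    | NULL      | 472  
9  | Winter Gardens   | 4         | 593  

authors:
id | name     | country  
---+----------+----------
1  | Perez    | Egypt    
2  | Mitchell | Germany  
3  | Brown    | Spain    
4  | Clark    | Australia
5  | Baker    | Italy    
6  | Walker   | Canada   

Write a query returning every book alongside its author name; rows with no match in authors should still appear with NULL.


LEFT JOIN keeps every row from books (the left table); where author_id has no match in authors, the author columns become NULL. Walk through each book:
  - book 1 (Falling Leaves): author_id=6 -> matches Walker
  - book 2 (Midnight Sun): author_id=6 -> matches Walker
  - book 3 (The Old House): author_id=6 -> matches Walker
  - book 4 (River Crossing): author_id=6 -> matches Walker
  - book 5 (Distant Shores): author_id=1 -> matches Perez
  - book 6 (The Red Mountain): author_id=1 -> matches Perez
  - book 7 (Northern Lights): author_id=NULL, no match -> kept with NULL
  - book 8 (The Blue Door): author_id=NULL, no match -> kept with NULL
  - book 9 (Winter Gardens): author_id=4 -> matches Clark
All 9 rows appear; 2 have NULL author.

SQL:
SELECT a.title, b.name AS author
FROM books a
LEFT JOIN authors b ON a.author_id = b.id

Result:
title            | author
-----------------+-------
Falling Leaves   | Walker
Midnight Sun     | Walker
The Old House    | Walker
River Crossing   | Walker
Distant Shores   | Perez 
The Red Mountain | Perez 
Northern Lights  | NULL  
The Blue Door    | NULL  
Winter Gardens   | Clark 


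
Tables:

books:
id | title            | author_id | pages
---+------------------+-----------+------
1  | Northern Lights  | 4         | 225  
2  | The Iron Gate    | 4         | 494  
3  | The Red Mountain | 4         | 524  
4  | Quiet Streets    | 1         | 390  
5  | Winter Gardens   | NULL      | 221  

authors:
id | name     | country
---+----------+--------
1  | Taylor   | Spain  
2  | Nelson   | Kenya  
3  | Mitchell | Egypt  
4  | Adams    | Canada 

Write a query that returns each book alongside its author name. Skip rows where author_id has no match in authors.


INNER JOIN keeps only books rows whose author_id matches an id in authors. Walk through each book:
  - book 1 (Northern Lights): author_id=4 -> matches Adams
  - book 2 (The Iron Gate): author_id=4 -> matches Adams
  - book 3 (The Red Mountain): author_id=4 -> matches Adams
  - book 4 (Quiet Streets): author_id=1 -> matches Taylor
  - book 5 (Winter Gardens): author_id=NULL, no match -> dropped
So 1 of 5 rows is dropped.

SQL:
SELECT a.title, b.name AS author
FROM books a
INNER JOIN authors b ON a.author_id = b.id

Result:
title            | author
-----------------+-------
Northern Lights  | Adams 
The Iron Gate    | Adams 
The Red Mountain | Adams 
Quiet Streets    | Taylor


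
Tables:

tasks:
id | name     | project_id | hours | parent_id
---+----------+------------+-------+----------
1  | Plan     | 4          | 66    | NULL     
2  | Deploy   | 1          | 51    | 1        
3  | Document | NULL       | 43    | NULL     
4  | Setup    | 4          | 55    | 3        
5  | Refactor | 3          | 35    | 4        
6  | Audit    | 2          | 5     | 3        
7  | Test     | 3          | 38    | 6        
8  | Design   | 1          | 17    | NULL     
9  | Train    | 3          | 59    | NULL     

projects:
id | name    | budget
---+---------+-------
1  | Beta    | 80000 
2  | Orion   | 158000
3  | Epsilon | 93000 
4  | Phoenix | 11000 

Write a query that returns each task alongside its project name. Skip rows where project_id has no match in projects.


INNER JOIN keeps only tasks rows whose project_id matches an id in projects. Walk through each task:
  - task 1 (Plan): project_id=4 -> matches Phoenix
  - task 2 (Deploy): project_id=1 -> matches Beta
  - task 3 (Document): project_id=NULL, no match -> dropped
  - task 4 (Setup): project_id=4 -> matches Phoenix
  - task 5 (Refactor): project_id=3 -> matches Epsilon
  - task 6 (Audit): project_id=2 -> matches Orion
  - task 7 (Test): project_id=3 -> matches Epsilon
  - task 8 (Design): project_id=1 -> matches Beta
  - task 9 (Train): project_id=3 -> matches Epsilon
So 1 of 9 rows is dropped.

SQL:
SELECT a.name, b.name AS project
FROM tasks a
INNER JOIN projects b ON a.project_id = b.id

Result:
name     | project
---------+--------
Plan     | Phoenix
Deploy   | Beta   
Setup    | Phoenix
Refactor | Epsilon
Audit    | Orion  
Test     | Epsilon
Design   | Beta   
Train    | Epsilon


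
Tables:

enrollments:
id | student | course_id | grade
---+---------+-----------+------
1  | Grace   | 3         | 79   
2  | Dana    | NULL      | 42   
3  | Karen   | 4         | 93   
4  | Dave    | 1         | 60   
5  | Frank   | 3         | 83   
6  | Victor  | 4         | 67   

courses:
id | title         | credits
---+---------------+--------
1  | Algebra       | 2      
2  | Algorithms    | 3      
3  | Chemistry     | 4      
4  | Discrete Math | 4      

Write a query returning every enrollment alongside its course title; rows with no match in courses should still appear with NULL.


LEFT JOIN keeps every row from enrollments (the left table); where course_id has no match in courses, the course columns become NULL. Walk through each enrollment:
  - enrollment 1 (Grace): course_id=3 -> matches Chemistry
  - enrollment 2 (Dana): course_id=NULL, no match -> kept with NULL
  - enrollment 3 (Karen): course_id=4 -> matches Discrete Math
  - enrollment 4 (Dave): course_id=1 -> matches Algebra
  - enrollment 5 (Frank): course_id=3 -> matches Chemistry
  - enrollment 6 (Victor): course_id=4 -> matches Discrete Math
All 6 rows appear; 1 has NULL course.

SQL:
SELECT a.student, b.title AS course
FROM enrollments a
LEFT JOIN courses b ON a.course_id = b.id

Result:
student | course       
--------+--------------
Grace   | Chemistry    
Dana    | NULL         
Karen   | Discrete Math
Dave    | Algebra      
Frank   | Chemistry    
Victor  | Discrete Math


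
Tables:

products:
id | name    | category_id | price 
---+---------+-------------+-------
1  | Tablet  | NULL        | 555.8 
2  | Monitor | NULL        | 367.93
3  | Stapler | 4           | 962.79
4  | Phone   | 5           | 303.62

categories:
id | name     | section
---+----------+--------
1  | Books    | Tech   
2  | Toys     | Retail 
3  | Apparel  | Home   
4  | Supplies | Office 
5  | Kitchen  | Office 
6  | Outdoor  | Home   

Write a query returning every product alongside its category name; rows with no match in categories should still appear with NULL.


LEFT JOIN keeps every row from products (the left table); where category_id has no match in categories, the category columns become NULL. Walk through each product:
  - product 1 (Tablet): category_id=NULL, no match -> kept with NULL
  - product 2 (Monitor): category_id=NULL, no match -> kept with NULL
  - product 3 (Stapler): category_id=4 -> matches Supplies
  - product 4 (Phone): category_id=5 -> matches Kitchen
All 4 rows appear; 2 have NULL category.

SQL:
SELECT a.name, b.name AS category
FROM products a
LEFT JOIN categories b ON a.category_id = b.id

Result:
name    | category
--------+---------
Tablet  | NULL    
Monitor | NULL    
Stapler | Supplies
Phone   | Kitchen 


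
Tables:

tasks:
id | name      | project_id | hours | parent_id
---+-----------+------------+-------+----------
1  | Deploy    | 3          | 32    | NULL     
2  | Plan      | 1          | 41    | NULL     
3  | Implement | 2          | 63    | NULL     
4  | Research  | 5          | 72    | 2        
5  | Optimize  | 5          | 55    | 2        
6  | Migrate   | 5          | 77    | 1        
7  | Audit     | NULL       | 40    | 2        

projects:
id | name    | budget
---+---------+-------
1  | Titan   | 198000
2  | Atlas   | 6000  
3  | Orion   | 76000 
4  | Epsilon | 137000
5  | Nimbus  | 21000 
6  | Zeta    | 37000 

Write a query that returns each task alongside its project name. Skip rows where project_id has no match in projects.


INNER JOIN keeps only tasks rows whose project_id matches an id in projects. Walk through each task:
  - task 1 (Deploy): project_id=3 -> matches Orion
  - task 2 (Plan): project_id=1 -> matches Titan
  - task 3 (Implement): project_id=2 -> matches Atlas
  - task 4 (Research): project_id=5 -> matches Nimbus
  - task 5 (Optimize): project_id=5 -> matches Nimbus
  - task 6 (Migrate): project_id=5 -> matches Nimbus
  - task 7 (Audit): project_id=NULL, no match -> dropped
So 1 of 7 rows is dropped.

SQL:
SELECT a.name, b.name AS project
FROM tasks a
INNER JOIN projects b ON a.project_id = b.id

Result:
name      | project
----------+--------
Deploy    | Orion  
Plan      | Titan  
Implement | Atlas  
Research  | Nimbus 
Optimize  | Nimbus 
Migrate   | Nimbus 


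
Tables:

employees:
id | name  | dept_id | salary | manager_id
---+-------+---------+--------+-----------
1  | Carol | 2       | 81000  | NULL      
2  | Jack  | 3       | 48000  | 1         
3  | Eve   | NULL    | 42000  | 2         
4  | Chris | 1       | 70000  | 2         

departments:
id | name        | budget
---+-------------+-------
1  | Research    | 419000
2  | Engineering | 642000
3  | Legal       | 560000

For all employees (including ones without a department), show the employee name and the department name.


LEFT JOIN keeps every row from employees (the left table); where dept_id has no match in departments, the department columns become NULL. Walk through each employee:
  - employee 1 (Carol): dept_id=2 -> matches Engineering
  - employee 2 (Jack): dept_id=3 -> matches Legal
  - employee 3 (Eve): dept_id=NULL, no match -> kept with NULL
  - employee 4 (Chris): dept_id=1 -> matches Research
All 4 rows appear; 1 has NULL department.

SQL:
SELECT a.name, b.name AS department
FROM employees a
LEFT JOIN departments b ON a.dept_id = b.id

Result:
name  | department 
------+------------
Carol | Engineering
Jack  | Legal      
Eve   | NULL       
Chris | Research   


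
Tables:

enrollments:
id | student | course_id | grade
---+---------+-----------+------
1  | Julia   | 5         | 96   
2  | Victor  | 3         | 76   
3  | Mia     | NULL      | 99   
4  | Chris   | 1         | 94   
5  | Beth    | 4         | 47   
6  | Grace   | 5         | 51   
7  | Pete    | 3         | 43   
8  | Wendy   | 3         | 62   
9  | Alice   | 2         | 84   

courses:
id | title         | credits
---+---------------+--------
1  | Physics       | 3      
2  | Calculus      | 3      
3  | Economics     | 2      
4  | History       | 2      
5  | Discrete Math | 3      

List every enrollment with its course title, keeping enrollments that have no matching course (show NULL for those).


LEFT JOIN keeps every row from enrollments (the left table); where course_id has no match in courses, the course columns become NULL. Walk through each enrollment:
  - enrollment 1 (Julia): course_id=5 -> matches Discrete Math
  - enrollment 2 (Victor): course_id=3 -> matches Economics
  - enrollment 3 (Mia): course_id=NULL, no match -> kept with NULL
  - enrollment 4 (Chris): course_id=1 -> matches Physics
  - enrollment 5 (Beth): course_id=4 -> matches History
  - enrollment 6 (Grace): course_id=5 -> matches Discrete Math
  - enrollment 7 (Pete): course_id=3 -> matches Economics
  - enrollment 8 (Wendy): course_id=3 -> matches Economics
  - enrollment 9 (Alice): course_id=2 -> matches Calculus
All 9 rows appear; 1 has NULL course.

SQL:
SELECT a.student, b.title AS course
FROM enrollments a
LEFT JOIN courses b ON a.course_id = b.id

Result:
student | course       
--------+--------------
Julia   | Discrete Math
Victor  | Economics    
Mia     | NULL         
Chris   | Physics      
Beth    | History      
Grace   | Discrete Math
Pete    | Economics    
Wendy   | Economics    
Alice   | Calculus     


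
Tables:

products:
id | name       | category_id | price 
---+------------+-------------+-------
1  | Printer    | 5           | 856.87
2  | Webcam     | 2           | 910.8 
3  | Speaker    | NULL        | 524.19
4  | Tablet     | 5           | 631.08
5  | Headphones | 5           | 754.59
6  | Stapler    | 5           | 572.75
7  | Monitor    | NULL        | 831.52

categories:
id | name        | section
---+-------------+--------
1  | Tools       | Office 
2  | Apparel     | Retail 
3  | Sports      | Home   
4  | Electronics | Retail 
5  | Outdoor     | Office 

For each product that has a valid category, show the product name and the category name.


INNER JOIN keeps only products rows whose category_id matches an id in categories. Walk through each product:
  - product 1 (Printer): category_id=5 -> matches Outdoor
  - product 2 (Webcam): category_id=2 -> matches Apparel
  - product 3 (Speaker): category_id=NULL, no match -> dropped
  - product 4 (Tablet): category_id=5 -> matches Outdoor
  - product 5 (Headphones): category_id=5 -> matches Outdoor
  - product 6 (Stapler): category_id=5 -> matches Outdoor
  - product 7 (Monitor): category_id=NULL, no match -> dropped
So 2 of 7 rows are dropped.

SQL:
SELECT a.name, b.name AS category
FROM products a
INNER JOIN categories b ON a.category_id = b.id

Result:
name       | category
-----------+---------
Printer    | Outdoor 
Webcam     | Apparel 
Tablet     | Outdoor 
Headphones | Outdoor 
Stapler    | Outdoor 


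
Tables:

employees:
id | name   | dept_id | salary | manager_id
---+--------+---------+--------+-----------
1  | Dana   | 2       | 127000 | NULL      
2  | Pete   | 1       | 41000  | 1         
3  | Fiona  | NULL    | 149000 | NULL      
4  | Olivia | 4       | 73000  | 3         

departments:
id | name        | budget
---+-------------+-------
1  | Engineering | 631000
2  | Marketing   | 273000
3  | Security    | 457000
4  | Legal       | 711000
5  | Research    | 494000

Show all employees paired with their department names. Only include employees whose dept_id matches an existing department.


INNER JOIN keeps only employees rows whose dept_id matches an id in departments. Walk through each employee:
  - employee 1 (Dana): dept_id=2 -> matches Marketing
  - employee 2 (Pete): dept_id=1 -> matches Engineering
  - employee 3 (Fiona): dept_id=NULL, no match -> dropped
  - employee 4 (Olivia): dept_id=4 -> matches Legal
So 1 of 4 rows is dropped.

SQL:
SELECT a.name, b.name AS department
FROM employees a
INNER JOIN departments b ON a.dept_id = b.id

Result:
name   | department 
-------+------------
Dana   | Marketing  
Pete   | Engineering
Olivia | Legal      


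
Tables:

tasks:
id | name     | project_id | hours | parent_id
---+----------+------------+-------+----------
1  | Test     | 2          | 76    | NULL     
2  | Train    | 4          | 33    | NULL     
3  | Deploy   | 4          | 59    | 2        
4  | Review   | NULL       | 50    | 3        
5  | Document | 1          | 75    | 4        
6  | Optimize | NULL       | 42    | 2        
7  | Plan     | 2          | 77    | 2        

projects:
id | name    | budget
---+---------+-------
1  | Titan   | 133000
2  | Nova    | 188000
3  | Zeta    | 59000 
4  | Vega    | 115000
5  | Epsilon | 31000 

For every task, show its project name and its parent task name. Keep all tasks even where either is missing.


Two LEFT JOINs from the same base table tasks: one to projects via project_id, one to tasks itself via parent_id. Both are LEFT so every task is preserved.
Match against projects:
  - task 1 (Test): project_id=2 -> matches Nova
  - task 2 (Train): project_id=4 -> matches Vega
  - task 3 (Deploy): project_id=4 -> matches Vega
  - task 4 (Review): project_id=NULL, no match -> kept with NULL
  - task 5 (Document): project_id=1 -> matches Titan
  - task 6 (Optimize): project_id=NULL, no match -> kept with NULL
  - task 7 (Plan): project_id=2 -> matches Nova
Match against tasks (self):
  - task 1 (Test): parent_id=NULL -> NULL
  - task 2 (Train): parent_id=NULL -> NULL
  - task 3 (Deploy): parent_id=2 -> Train
  - task 4 (Review): parent_id=3 -> Deploy
  - task 5 (Document): parent_id=4 -> Review
  - task 6 (Optimize): parent_id=2 -> Train
  - task 7 (Plan): parent_id=2 -> Train

SQL:
SELECT a.name, b.name AS project, c.name AS parent
FROM tasks a
LEFT JOIN projects b ON a.project_id = b.id
LEFT JOIN tasks c ON a.parent_id = c.id

Result:
name     | project | parent
---------+---------+-------
Test     | Nova    | NULL  
Train    | Vega    | NULL  
Deploy   | Vega    | Train 
Review   | NULL    | Deploy
Document | Titan   | Review
Optimize | NULL    | Train 
Plan     | Nova    | Train 


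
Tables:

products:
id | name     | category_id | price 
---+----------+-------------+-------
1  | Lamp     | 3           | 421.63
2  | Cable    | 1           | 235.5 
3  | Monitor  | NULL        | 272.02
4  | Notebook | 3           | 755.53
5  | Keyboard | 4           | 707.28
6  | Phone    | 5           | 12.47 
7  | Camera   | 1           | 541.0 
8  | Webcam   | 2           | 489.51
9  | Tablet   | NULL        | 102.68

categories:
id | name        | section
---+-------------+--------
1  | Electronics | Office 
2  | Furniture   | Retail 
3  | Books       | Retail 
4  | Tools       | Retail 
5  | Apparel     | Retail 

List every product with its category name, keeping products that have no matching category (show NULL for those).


LEFT JOIN keeps every row from products (the left table); where category_id has no match in categories, the category columns become NULL. Walk through each product:
  - product 1 (Lamp): category_id=3 -> matches Books
  - product 2 (Cable): category_id=1 -> matches Electronics
  - product 3 (Monitor): category_id=NULL, no match -> kept with NULL
  - product 4 (Notebook): category_id=3 -> matches Books
  - product 5 (Keyboard): category_id=4 -> matches Tools
  - product 6 (Phone): category_id=5 -> matches Apparel
  - product 7 (Camera): category_id=1 -> matches Electronics
  - product 8 (Webcam): category_id=2 -> matches Furniture
  - product 9 (Tablet): category_id=NULL, no match -> kept with NULL
All 9 rows appear; 2 have NULL category.

SQL:
SELECT a.name, b.name AS category
FROM products a
LEFT JOIN categories b ON a.category_id = b.id

Result:
name     | category   
---------+------------
Lamp     | Books      
Cable    | Electronics
Monitor  | NULL       
Notebook | Books      
Keyboard | Tools      
Phone    | Apparel    
Camera   | Electronics
Webcam   | Furniture  
Tablet   | NULL       


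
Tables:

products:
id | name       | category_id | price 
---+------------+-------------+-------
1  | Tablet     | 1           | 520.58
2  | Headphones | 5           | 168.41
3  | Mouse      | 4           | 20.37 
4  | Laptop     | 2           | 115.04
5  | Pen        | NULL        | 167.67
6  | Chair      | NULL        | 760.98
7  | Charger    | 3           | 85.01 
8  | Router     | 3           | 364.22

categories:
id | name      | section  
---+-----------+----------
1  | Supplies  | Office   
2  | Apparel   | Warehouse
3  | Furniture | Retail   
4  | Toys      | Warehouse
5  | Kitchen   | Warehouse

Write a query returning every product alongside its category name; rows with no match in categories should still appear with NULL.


LEFT JOIN keeps every row from products (the left table); where category_id has no match in categories, the category columns become NULL. Walk through each product:
  - product 1 (Tablet): category_id=1 -> matches Supplies
  - product 2 (Headphones): category_id=5 -> matches Kitchen
  - product 3 (Mouse): category_id=4 -> matches Toys
  - product 4 (Laptop): category_id=2 -> matches Apparel
  - product 5 (Pen): category_id=NULL, no match -> kept with NULL
  - product 6 (Chair): category_id=NULL, no match -> kept with NULL
  - product 7 (Charger): category_id=3 -> matches Furniture
  - product 8 (Router): category_id=3 -> matches Furniture
All 8 rows appear; 2 have NULL category.

SQL:
SELECT a.name, b.name AS category
FROM products a
LEFT JOIN categories b ON a.category_id = b.id

Result:
name       | category 
-----------+----------
Tablet     | Supplies 
Headphones | Kitchen  
Mouse      | Toys     
Laptop     | Apparel  
Pen        | NULL     
Chair      | NULL     
Charger    | Furniture
Router     | Furniture


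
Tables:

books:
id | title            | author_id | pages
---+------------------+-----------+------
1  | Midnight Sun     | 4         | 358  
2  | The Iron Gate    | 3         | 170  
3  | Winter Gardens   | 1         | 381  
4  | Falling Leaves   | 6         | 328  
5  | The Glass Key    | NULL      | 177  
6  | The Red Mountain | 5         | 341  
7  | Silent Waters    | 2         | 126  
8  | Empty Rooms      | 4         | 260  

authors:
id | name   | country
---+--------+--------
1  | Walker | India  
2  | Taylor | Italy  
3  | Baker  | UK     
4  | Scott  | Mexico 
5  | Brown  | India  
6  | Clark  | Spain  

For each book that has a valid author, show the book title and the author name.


INNER JOIN keeps only books rows whose author_id matches an id in authors. Walk through each book:
  - book 1 (Midnight Sun): author_id=4 -> matches Scott
  - book 2 (The Iron Gate): author_id=3 -> matches Baker
  - book 3 (Winter Gardens): author_id=1 -> matches Walker
  - book 4 (Falling Leaves): author_id=6 -> matches Clark
  - book 5 (The Glass Key): author_id=NULL, no match -> dropped
  - book 6 (The Red Mountain): author_id=5 -> matches Brown
  - book 7 (Silent Waters): author_id=2 -> matches Taylor
  - book 8 (Empty Rooms): author_id=4 -> matches Scott
So 1 of 8 rows is dropped.

SQL:
SELECT a.title, b.name AS author
FROM books a
INNER JOIN authors b ON a.author_id = b.id

Result:
title            | author
-----------------+-------
Midnight Sun     | Scott 
The Iron Gate    | Baker 
Winter Gardens   | Walker
Falling Leaves   | Clark 
The Red Mountain | Brown 
Silent Waters    | Taylor
Empty Rooms      | Scott 


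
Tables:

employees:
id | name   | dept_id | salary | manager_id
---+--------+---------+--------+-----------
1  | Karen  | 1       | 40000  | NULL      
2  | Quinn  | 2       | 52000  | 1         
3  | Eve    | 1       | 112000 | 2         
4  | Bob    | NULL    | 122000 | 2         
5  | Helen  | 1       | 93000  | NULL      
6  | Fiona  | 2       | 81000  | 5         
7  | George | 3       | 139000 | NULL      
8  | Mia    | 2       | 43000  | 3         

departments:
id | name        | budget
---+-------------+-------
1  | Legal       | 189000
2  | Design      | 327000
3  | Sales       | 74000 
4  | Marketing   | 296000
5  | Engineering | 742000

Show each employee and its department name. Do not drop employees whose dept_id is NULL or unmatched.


LEFT JOIN keeps every row from employees (the left table); where dept_id has no match in departments, the department columns become NULL. Walk through each employee:
  - employee 1 (Karen): dept_id=1 -> matches Legal
  - employee 2 (Quinn): dept_id=2 -> matches Design
  - employee 3 (Eve): dept_id=1 -> matches Legal
  - employee 4 (Bob): dept_id=NULL, no match -> kept with NULL
  - employee 5 (Helen): dept_id=1 -> matches Legal
  - employee 6 (Fiona): dept_id=2 -> matches Design
  - employee 7 (George): dept_id=3 -> matches Sales
  - employee 8 (Mia): dept_id=2 -> matches Design
All 8 rows appear; 1 has NULL department.

SQL:
SELECT a.name, b.name AS department
FROM employees a
LEFT JOIN departments b ON a.dept_id = b.id

Result:
name   | department
-------+-----------
Karen  | Legal     
Quinn  | Design    
Eve    | Legal     
Bob    | NULL      
Helen  | Legal     
Fiona  | Design    
George | Sales     
Mia    | Design    


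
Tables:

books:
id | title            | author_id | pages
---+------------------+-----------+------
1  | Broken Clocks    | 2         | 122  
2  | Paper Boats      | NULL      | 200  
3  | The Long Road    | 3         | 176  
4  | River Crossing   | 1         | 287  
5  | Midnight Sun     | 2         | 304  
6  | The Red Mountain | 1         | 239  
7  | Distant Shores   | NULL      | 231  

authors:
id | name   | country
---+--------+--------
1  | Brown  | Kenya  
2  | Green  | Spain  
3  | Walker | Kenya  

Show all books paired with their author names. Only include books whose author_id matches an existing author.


INNER JOIN keeps only books rows whose author_id matches an id in authors. Walk through each book:
  - book 1 (Broken Clocks): author_id=2 -> matches Green
  - book 2 (Paper Boats): author_id=NULL, no match -> dropped
  - book 3 (The Long Road): author_id=3 -> matches Walker
  - book 4 (River Crossing): author_id=1 -> matches Brown
  - book 5 (Midnight Sun): author_id=2 -> matches Green
  - book 6 (The Red Mountain): author_id=1 -> matches Brown
  - book 7 (Distant Shores): author_id=NULL, no match -> dropped
So 2 of 7 rows are dropped.

SQL:
SELECT a.title, b.name AS author
FROM books a
INNER JOIN authors b ON a.author_id = b.id

Result:
title            | author
-----------------+-------
Broken Clocks    | Green 
The Long Road    | Walker
River Crossing   | Brown 
Midnight Sun     | Green 
The Red Mountain | Brown 


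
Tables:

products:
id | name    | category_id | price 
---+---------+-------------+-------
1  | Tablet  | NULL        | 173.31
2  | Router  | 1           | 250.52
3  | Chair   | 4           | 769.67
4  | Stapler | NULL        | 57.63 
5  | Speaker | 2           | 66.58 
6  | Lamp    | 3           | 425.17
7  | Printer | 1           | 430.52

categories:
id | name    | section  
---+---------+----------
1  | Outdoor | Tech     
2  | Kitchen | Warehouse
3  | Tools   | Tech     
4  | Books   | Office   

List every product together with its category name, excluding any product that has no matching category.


INNER JOIN keeps only products rows whose category_id matches an id in categories. Walk through each product:
  - product 1 (Tablet): category_id=NULL, no match -> dropped
  - product 2 (Router): category_id=1 -> matches Outdoor
  - product 3 (Chair): category_id=4 -> matches Books
  - product 4 (Stapler): category_id=NULL, no match -> dropped
  - product 5 (Speaker): category_id=2 -> matches Kitchen
  - product 6 (Lamp): category_id=3 -> matches Tools
  - product 7 (Printer): category_id=1 -> matches Outdoor
So 2 of 7 rows are dropped.

SQL:
SELECT a.name, b.name AS category
FROM products a
INNER JOIN categories b ON a.category_id = b.id

Result:
name    | category
--------+---------
Router  | Outdoor 
Chair   | Books   
Speaker | Kitchen 
Lamp    | Tools   
Printer | Outdoor 


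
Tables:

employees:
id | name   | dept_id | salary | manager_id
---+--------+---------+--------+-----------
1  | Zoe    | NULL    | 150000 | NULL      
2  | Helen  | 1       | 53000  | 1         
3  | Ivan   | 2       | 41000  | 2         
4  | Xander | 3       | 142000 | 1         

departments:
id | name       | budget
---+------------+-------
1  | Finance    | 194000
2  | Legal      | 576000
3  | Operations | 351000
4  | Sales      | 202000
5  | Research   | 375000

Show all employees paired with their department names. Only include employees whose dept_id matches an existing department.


INNER JOIN keeps only employees rows whose dept_id matches an id in departments. Walk through each employee:
  - employee 1 (Zoe): dept_id=NULL, no match -> dropped
  - employee 2 (Helen): dept_id=1 -> matches Finance
  - employee 3 (Ivan): dept_id=2 -> matches Legal
  - employee 4 (Xander): dept_id=3 -> matches Operations
So 1 of 4 rows is dropped.

SQL:
SELECT a.name, b.name AS department
FROM employees a
INNER JOIN departments b ON a.dept_id = b.id

Result:
name   | department
-------+-----------
Helen  | Finance   
Ivan   | Legal     
Xander | Operations


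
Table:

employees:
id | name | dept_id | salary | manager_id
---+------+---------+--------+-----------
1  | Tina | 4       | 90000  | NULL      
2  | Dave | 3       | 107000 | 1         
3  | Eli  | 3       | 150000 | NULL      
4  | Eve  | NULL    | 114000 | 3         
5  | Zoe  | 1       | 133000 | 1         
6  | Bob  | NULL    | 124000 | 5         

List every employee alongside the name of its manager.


This is a self-join: employees is joined to a second copy of itself, matching each row's manager_id to another row's id. Use LEFT JOIN so rows with manager_id=NULL are kept.
  - employee 1 (Tina): manager_id=NULL -> NULL
  - employee 2 (Dave): manager_id=1 -> Tina
  - employee 3 (Eli): manager_id=NULL -> NULL
  - employee 4 (Eve): manager_id=3 -> Eli
  - employee 5 (Zoe): manager_id=1 -> Tina
  - employee 6 (Bob): manager_id=5 -> Zoe

SQL:
SELECT a.name AS item, b.name AS manager
FROM employees a
LEFT JOIN employees b ON a.manager_id = b.id

Result:
item | manager
-----+--------
Tina | NULL   
Dave | Tina   
Eli  | NULL   
Eve  | Eli    
Zoe  | Tina   
Bob  | Zoe    


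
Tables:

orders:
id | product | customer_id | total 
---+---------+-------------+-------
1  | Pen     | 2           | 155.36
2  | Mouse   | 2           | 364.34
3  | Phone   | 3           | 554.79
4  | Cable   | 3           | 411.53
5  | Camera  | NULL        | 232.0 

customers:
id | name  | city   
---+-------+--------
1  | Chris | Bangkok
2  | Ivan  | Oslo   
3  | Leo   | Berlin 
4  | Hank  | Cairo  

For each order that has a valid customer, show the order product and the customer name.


INNER JOIN keeps only orders rows whose customer_id matches an id in customers. Walk through each order:
  - order 1 (Pen): customer_id=2 -> matches Ivan
  - order 2 (Mouse): customer_id=2 -> matches Ivan
  - order 3 (Phone): customer_id=3 -> matches Leo
  - order 4 (Cable): customer_id=3 -> matches Leo
  - order 5 (Camera): customer_id=NULL, no match -> dropped
So 1 of 5 rows is dropped.

SQL:
SELECT a.product, b.name AS customer
FROM orders a
INNER JOIN customers b ON a.customer_id = b.id

Result:
product | customer
--------+---------
Pen     | Ivan    
Mouse   | Ivan    
Phone   | Leo     
Cable   | Leo     


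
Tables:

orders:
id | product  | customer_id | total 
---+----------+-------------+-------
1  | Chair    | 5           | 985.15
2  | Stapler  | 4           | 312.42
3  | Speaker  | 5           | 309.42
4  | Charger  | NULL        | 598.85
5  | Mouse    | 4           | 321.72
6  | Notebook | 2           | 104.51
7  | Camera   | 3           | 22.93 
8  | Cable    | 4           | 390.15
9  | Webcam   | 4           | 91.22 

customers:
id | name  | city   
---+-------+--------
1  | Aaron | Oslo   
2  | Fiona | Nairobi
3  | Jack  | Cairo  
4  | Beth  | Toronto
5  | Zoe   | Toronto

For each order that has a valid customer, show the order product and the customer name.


INNER JOIN keeps only orders rows whose customer_id matches an id in customers. Walk through each order:
  - order 1 (Chair): customer_id=5 -> matches Zoe
  - order 2 (Stapler): customer_id=4 -> matches Beth
  - order 3 (Speaker): customer_id=5 -> matches Zoe
  - order 4 (Charger): customer_id=NULL, no match -> dropped
  - order 5 (Mouse): customer_id=4 -> matches Beth
  - order 6 (Notebook): customer_id=2 -> matches Fiona
  - order 7 (Camera): customer_id=3 -> matches Jack
  - order 8 (Cable): customer_id=4 -> matches Beth
  - order 9 (Webcam): customer_id=4 -> matches Beth
So 1 of 9 rows is dropped.

SQL:
SELECT a.product, b.name AS customer
FROM orders a
INNER JOIN customers b ON a.customer_id = b.id

Result:
product  | customer
---------+---------
Chair    | Zoe     
Stapler  | Beth    
Speaker  | Zoe     
Mouse    | Beth    
Notebook | Fiona   
Camera   | Jack    
Cable    | Beth    
Webcam   | Beth    


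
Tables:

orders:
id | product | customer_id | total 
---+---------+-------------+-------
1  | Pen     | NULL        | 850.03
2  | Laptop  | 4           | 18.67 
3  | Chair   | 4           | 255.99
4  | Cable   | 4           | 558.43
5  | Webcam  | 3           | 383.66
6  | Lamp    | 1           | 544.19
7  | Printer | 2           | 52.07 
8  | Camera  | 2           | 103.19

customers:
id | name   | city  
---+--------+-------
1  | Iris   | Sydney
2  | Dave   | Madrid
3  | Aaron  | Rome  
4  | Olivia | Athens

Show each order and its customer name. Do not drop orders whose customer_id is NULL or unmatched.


LEFT JOIN keeps every row from orders (the left table); where customer_id has no match in customers, the customer columns become NULL. Walk through each order:
  - order 1 (Pen): customer_id=NULL, no match -> kept with NULL
  - order 2 (Laptop): customer_id=4 -> matches Olivia
  - order 3 (Chair): customer_id=4 -> matches Olivia
  - order 4 (Cable): customer_id=4 -> matches Olivia
  - order 5 (Webcam): customer_id=3 -> matches Aaron
  - order 6 (Lamp): customer_id=1 -> matches Iris
  - order 7 (Printer): customer_id=2 -> matches Dave
  - order 8 (Camera): customer_id=2 -> matches Dave
All 8 rows appear; 1 has NULL customer.

SQL:
SELECT a.product, b.name AS customer
FROM orders a
LEFT JOIN customers b ON a.customer_id = b.id

Result:
product | customer
--------+---------
Pen     | NULL    
Laptop  | Olivia  
Chair   | Olivia  
Cable   | Olivia  
Webcam  | Aaron   
Lamp    | Iris    
Printer | Dave    
Camera  | Dave    


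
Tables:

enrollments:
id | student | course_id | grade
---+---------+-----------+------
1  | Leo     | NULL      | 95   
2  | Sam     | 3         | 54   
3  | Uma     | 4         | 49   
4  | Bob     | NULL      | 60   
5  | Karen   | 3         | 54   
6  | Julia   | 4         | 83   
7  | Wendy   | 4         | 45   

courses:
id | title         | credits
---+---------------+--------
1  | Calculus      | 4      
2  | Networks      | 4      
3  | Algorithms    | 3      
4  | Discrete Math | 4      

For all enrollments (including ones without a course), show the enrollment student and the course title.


LEFT JOIN keeps every row from enrollments (the left table); where course_id has no match in courses, the course columns become NULL. Walk through each enrollment:
  - enrollment 1 (Leo): course_id=NULL, no match -> kept with NULL
  - enrollment 2 (Sam): course_id=3 -> matches Algorithms
  - enrollment 3 (Uma): course_id=4 -> matches Discrete Math
  - enrollment 4 (Bob): course_id=NULL, no match -> kept with NULL
  - enrollment 5 (Karen): course_id=3 -> matches Algorithms
  - enrollment 6 (Julia): course_id=4 -> matches Discrete Math
  - enrollment 7 (Wendy): course_id=4 -> matches Discrete Math
All 7 rows appear; 2 have NULL course.

SQL:
SELECT a.student, b.title AS course
FROM enrollments a
LEFT JOIN courses b ON a.course_id = b.id

Result:
student | course       
--------+--------------
Leo     | NULL         
Sam     | Algorithms   
Uma     | Discrete Math
Bob     | NULL         
Karen   | Algorithms   
Julia   | Discrete Math
Wendy   | Discrete Math


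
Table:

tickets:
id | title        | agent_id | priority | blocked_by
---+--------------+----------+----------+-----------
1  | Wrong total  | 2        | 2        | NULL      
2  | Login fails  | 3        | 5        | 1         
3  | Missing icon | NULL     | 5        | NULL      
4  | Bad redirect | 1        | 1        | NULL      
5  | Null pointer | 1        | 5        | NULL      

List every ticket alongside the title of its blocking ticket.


This is a self-join: tickets is joined to a second copy of itself, matching each row's blocked_by to another row's id. Use LEFT JOIN so rows with blocked_by=NULL are kept.
  - ticket 1 (Wrong total): blocked_by=NULL -> NULL
  - ticket 2 (Login fails): blocked_by=1 -> Wrong total
  - ticket 3 (Missing icon): blocked_by=NULL -> NULL
  - ticket 4 (Bad redirect): blocked_by=NULL -> NULL
  - ticket 5 (Null pointer): blocked_by=NULL -> NULL

SQL:
SELECT a.title AS item, b.title AS blocked_by
FROM tickets a
LEFT JOIN tickets b ON a.blocked_by = b.id

Result:
item         | blocked_by 
-------------+------------
Wrong total  | NULL       
Login fails  | Wrong total
Missing icon | NULL       
Bad redirect | NULL       
Null pointer | NULL       


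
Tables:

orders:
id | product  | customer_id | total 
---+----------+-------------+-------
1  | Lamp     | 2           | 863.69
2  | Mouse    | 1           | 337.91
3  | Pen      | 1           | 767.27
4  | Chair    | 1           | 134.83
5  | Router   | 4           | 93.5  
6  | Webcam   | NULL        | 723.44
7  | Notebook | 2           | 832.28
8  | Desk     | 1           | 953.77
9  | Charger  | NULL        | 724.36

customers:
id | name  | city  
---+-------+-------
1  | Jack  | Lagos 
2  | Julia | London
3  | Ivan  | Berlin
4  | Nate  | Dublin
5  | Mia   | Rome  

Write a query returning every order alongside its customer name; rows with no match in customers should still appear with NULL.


LEFT JOIN keeps every row from orders (the left table); where customer_id has no match in customers, the customer columns become NULL. Walk through each order:
  - order 1 (Lamp): customer_id=2 -> matches Julia
  - order 2 (Mouse): customer_id=1 -> matches Jack
  - order 3 (Pen): customer_id=1 -> matches Jack
  - order 4 (Chair): customer_id=1 -> matches Jack
  - order 5 (Router): customer_id=4 -> matches Nate
  - order 6 (Webcam): customer_id=NULL, no match -> kept with NULL
  - order 7 (Notebook): customer_id=2 -> matches Julia
  - order 8 (Desk): customer_id=1 -> matches Jack
  - order 9 (Charger): customer_id=NULL, no match -> kept with NULL
All 9 rows appear; 2 have NULL customer.

SQL:
SELECT a.product, b.name AS customer
FROM orders a
LEFT JOIN customers b ON a.customer_id = b.id

Result:
product  | customer
---------+---------
Lamp     | Julia   
Mouse    | Jack    
Pen      | Jack    
Chair    | Jack    
Router   | Nate    
Webcam   | NULL    
Notebook | Julia   
Desk     | Jack    
Charger  | NULL    


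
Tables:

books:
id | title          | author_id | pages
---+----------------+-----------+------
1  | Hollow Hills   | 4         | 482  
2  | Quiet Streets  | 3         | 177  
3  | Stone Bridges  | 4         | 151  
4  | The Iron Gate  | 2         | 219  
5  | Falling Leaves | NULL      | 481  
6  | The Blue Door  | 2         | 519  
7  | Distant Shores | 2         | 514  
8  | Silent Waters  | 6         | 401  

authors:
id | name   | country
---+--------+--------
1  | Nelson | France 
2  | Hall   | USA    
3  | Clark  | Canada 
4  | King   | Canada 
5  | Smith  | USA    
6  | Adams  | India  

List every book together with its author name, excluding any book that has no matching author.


INNER JOIN keeps only books rows whose author_id matches an id in authors. Walk through each book:
  - book 1 (Hollow Hills): author_id=4 -> matches King
  - book 2 (Quiet Streets): author_id=3 -> matches Clark
  - book 3 (Stone Bridges): author_id=4 -> matches King
  - book 4 (The Iron Gate): author_id=2 -> matches Hall
  - book 5 (Falling Leaves): author_id=NULL, no match -> dropped
  - book 6 (The Blue Door): author_id=2 -> matches Hall
  - book 7 (Distant Shores): author_id=2 -> matches Hall
  - book 8 (Silent Waters): author_id=6 -> matches Adams
So 1 of 8 rows is dropped.

SQL:
SELECT a.title, b.name AS author
FROM books a
INNER JOIN authors b ON a.author_id = b.id

Result:
title          | author
---------------+-------
Hollow Hills   | King  
Quiet Streets  | Clark 
Stone Bridges  | King  
The Iron Gate  | Hall  
The Blue Door  | Hall  
Distant Shores | Hall  
Silent Waters  | Adams 
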